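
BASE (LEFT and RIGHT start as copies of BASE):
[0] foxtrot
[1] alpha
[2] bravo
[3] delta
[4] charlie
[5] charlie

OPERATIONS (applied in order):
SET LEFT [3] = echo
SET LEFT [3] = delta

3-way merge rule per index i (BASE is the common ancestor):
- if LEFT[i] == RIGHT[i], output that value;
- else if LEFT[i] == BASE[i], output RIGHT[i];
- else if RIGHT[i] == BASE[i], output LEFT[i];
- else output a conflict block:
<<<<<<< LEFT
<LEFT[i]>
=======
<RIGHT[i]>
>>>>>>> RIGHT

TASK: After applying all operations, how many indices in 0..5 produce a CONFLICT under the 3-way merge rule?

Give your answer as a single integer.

Answer: 0

Derivation:
Final LEFT:  [foxtrot, alpha, bravo, delta, charlie, charlie]
Final RIGHT: [foxtrot, alpha, bravo, delta, charlie, charlie]
i=0: L=foxtrot R=foxtrot -> agree -> foxtrot
i=1: L=alpha R=alpha -> agree -> alpha
i=2: L=bravo R=bravo -> agree -> bravo
i=3: L=delta R=delta -> agree -> delta
i=4: L=charlie R=charlie -> agree -> charlie
i=5: L=charlie R=charlie -> agree -> charlie
Conflict count: 0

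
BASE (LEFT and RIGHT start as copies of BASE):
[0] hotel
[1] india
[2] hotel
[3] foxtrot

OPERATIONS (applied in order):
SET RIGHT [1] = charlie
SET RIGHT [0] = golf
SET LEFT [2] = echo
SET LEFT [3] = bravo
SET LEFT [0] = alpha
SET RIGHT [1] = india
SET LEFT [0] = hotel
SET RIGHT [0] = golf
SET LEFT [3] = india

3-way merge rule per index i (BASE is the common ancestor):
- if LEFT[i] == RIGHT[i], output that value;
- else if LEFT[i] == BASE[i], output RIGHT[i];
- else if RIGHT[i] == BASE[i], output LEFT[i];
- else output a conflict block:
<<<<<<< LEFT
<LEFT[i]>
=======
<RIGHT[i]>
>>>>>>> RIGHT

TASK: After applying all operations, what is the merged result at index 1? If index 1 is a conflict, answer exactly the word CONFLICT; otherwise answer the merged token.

Final LEFT:  [hotel, india, echo, india]
Final RIGHT: [golf, india, hotel, foxtrot]
i=0: L=hotel=BASE, R=golf -> take RIGHT -> golf
i=1: L=india R=india -> agree -> india
i=2: L=echo, R=hotel=BASE -> take LEFT -> echo
i=3: L=india, R=foxtrot=BASE -> take LEFT -> india
Index 1 -> india

Answer: india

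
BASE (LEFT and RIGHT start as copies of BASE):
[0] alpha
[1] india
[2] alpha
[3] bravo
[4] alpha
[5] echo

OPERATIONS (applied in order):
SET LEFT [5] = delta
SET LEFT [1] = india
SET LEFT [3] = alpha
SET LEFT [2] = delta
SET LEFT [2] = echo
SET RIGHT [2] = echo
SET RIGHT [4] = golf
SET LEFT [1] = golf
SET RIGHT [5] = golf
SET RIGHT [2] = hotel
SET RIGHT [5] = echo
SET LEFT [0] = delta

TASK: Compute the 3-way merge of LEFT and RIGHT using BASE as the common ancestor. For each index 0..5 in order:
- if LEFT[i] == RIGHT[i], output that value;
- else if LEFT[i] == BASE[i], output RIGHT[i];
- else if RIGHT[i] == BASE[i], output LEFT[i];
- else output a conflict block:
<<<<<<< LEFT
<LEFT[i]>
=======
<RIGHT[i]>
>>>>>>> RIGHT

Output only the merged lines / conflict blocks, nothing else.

Answer: delta
golf
<<<<<<< LEFT
echo
=======
hotel
>>>>>>> RIGHT
alpha
golf
delta

Derivation:
Final LEFT:  [delta, golf, echo, alpha, alpha, delta]
Final RIGHT: [alpha, india, hotel, bravo, golf, echo]
i=0: L=delta, R=alpha=BASE -> take LEFT -> delta
i=1: L=golf, R=india=BASE -> take LEFT -> golf
i=2: BASE=alpha L=echo R=hotel all differ -> CONFLICT
i=3: L=alpha, R=bravo=BASE -> take LEFT -> alpha
i=4: L=alpha=BASE, R=golf -> take RIGHT -> golf
i=5: L=delta, R=echo=BASE -> take LEFT -> delta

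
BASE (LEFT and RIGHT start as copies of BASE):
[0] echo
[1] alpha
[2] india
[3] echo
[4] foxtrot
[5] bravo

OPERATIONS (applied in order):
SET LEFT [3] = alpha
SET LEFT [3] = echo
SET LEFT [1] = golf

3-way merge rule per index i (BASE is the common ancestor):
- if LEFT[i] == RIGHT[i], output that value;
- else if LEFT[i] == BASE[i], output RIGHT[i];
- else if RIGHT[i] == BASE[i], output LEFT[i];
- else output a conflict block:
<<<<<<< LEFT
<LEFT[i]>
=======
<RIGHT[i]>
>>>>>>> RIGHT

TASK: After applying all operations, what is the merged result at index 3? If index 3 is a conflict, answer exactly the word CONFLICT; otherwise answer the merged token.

Final LEFT:  [echo, golf, india, echo, foxtrot, bravo]
Final RIGHT: [echo, alpha, india, echo, foxtrot, bravo]
i=0: L=echo R=echo -> agree -> echo
i=1: L=golf, R=alpha=BASE -> take LEFT -> golf
i=2: L=india R=india -> agree -> india
i=3: L=echo R=echo -> agree -> echo
i=4: L=foxtrot R=foxtrot -> agree -> foxtrot
i=5: L=bravo R=bravo -> agree -> bravo
Index 3 -> echo

Answer: echo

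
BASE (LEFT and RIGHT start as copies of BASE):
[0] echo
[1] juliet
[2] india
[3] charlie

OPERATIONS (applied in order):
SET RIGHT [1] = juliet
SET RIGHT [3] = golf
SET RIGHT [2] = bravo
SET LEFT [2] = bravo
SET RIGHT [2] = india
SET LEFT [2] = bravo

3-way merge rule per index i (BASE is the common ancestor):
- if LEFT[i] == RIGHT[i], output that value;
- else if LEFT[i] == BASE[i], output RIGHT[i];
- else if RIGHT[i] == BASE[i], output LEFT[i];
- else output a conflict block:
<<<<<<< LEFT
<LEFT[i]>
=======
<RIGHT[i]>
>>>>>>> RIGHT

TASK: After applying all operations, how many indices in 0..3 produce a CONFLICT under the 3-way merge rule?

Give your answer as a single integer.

Final LEFT:  [echo, juliet, bravo, charlie]
Final RIGHT: [echo, juliet, india, golf]
i=0: L=echo R=echo -> agree -> echo
i=1: L=juliet R=juliet -> agree -> juliet
i=2: L=bravo, R=india=BASE -> take LEFT -> bravo
i=3: L=charlie=BASE, R=golf -> take RIGHT -> golf
Conflict count: 0

Answer: 0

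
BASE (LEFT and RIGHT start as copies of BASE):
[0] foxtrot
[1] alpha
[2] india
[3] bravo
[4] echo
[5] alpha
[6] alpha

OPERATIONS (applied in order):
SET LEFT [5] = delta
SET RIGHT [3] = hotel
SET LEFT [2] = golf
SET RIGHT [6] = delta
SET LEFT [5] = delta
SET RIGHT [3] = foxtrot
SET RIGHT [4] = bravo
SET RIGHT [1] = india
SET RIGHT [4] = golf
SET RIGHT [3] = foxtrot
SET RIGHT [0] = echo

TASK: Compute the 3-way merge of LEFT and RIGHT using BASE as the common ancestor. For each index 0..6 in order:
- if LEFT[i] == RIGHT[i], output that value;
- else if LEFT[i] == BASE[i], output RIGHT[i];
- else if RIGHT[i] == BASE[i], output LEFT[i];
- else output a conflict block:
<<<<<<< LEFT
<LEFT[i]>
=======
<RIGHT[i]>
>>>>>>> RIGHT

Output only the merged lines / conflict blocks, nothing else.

Final LEFT:  [foxtrot, alpha, golf, bravo, echo, delta, alpha]
Final RIGHT: [echo, india, india, foxtrot, golf, alpha, delta]
i=0: L=foxtrot=BASE, R=echo -> take RIGHT -> echo
i=1: L=alpha=BASE, R=india -> take RIGHT -> india
i=2: L=golf, R=india=BASE -> take LEFT -> golf
i=3: L=bravo=BASE, R=foxtrot -> take RIGHT -> foxtrot
i=4: L=echo=BASE, R=golf -> take RIGHT -> golf
i=5: L=delta, R=alpha=BASE -> take LEFT -> delta
i=6: L=alpha=BASE, R=delta -> take RIGHT -> delta

Answer: echo
india
golf
foxtrot
golf
delta
delta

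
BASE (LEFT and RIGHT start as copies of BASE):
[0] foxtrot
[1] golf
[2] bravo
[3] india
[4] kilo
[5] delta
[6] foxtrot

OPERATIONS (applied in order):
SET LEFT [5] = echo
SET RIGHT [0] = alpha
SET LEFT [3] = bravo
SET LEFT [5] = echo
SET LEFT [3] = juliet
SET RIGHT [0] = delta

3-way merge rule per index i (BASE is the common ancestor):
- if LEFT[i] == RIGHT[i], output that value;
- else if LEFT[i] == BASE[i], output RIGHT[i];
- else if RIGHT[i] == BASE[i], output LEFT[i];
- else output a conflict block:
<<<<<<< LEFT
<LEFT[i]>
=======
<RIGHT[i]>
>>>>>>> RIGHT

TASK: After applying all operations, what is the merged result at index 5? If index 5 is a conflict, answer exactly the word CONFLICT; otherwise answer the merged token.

Final LEFT:  [foxtrot, golf, bravo, juliet, kilo, echo, foxtrot]
Final RIGHT: [delta, golf, bravo, india, kilo, delta, foxtrot]
i=0: L=foxtrot=BASE, R=delta -> take RIGHT -> delta
i=1: L=golf R=golf -> agree -> golf
i=2: L=bravo R=bravo -> agree -> bravo
i=3: L=juliet, R=india=BASE -> take LEFT -> juliet
i=4: L=kilo R=kilo -> agree -> kilo
i=5: L=echo, R=delta=BASE -> take LEFT -> echo
i=6: L=foxtrot R=foxtrot -> agree -> foxtrot
Index 5 -> echo

Answer: echo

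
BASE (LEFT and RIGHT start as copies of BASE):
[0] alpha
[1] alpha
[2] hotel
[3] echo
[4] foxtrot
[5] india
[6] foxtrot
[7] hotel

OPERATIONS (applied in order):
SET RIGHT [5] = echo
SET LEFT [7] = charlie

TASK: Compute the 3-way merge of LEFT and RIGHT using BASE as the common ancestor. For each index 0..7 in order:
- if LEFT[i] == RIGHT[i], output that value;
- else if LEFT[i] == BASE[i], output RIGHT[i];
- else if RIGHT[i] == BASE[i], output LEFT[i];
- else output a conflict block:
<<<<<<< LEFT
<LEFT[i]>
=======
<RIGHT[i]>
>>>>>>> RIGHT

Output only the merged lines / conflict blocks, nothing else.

Final LEFT:  [alpha, alpha, hotel, echo, foxtrot, india, foxtrot, charlie]
Final RIGHT: [alpha, alpha, hotel, echo, foxtrot, echo, foxtrot, hotel]
i=0: L=alpha R=alpha -> agree -> alpha
i=1: L=alpha R=alpha -> agree -> alpha
i=2: L=hotel R=hotel -> agree -> hotel
i=3: L=echo R=echo -> agree -> echo
i=4: L=foxtrot R=foxtrot -> agree -> foxtrot
i=5: L=india=BASE, R=echo -> take RIGHT -> echo
i=6: L=foxtrot R=foxtrot -> agree -> foxtrot
i=7: L=charlie, R=hotel=BASE -> take LEFT -> charlie

Answer: alpha
alpha
hotel
echo
foxtrot
echo
foxtrot
charlie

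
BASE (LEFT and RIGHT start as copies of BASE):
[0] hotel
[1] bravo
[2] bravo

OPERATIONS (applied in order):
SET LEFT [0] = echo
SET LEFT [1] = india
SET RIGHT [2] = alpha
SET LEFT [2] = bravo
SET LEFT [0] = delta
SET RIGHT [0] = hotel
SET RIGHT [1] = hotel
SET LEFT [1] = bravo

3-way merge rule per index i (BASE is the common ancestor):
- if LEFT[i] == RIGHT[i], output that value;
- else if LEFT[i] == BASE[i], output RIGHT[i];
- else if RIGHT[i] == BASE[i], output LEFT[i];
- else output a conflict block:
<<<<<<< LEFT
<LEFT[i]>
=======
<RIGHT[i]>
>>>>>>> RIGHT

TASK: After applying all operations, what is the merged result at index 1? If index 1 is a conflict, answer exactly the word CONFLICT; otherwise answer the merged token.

Answer: hotel

Derivation:
Final LEFT:  [delta, bravo, bravo]
Final RIGHT: [hotel, hotel, alpha]
i=0: L=delta, R=hotel=BASE -> take LEFT -> delta
i=1: L=bravo=BASE, R=hotel -> take RIGHT -> hotel
i=2: L=bravo=BASE, R=alpha -> take RIGHT -> alpha
Index 1 -> hotel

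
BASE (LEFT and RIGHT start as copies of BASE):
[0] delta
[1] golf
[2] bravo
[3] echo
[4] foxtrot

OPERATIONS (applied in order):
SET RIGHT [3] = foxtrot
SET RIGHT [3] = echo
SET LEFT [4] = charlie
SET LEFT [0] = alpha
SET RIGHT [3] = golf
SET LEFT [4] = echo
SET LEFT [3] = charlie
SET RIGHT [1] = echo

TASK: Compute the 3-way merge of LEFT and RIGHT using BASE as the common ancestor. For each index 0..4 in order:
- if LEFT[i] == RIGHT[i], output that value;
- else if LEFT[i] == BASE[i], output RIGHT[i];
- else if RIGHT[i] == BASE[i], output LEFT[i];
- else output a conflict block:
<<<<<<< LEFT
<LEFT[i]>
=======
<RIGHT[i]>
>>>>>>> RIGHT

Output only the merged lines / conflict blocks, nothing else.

Final LEFT:  [alpha, golf, bravo, charlie, echo]
Final RIGHT: [delta, echo, bravo, golf, foxtrot]
i=0: L=alpha, R=delta=BASE -> take LEFT -> alpha
i=1: L=golf=BASE, R=echo -> take RIGHT -> echo
i=2: L=bravo R=bravo -> agree -> bravo
i=3: BASE=echo L=charlie R=golf all differ -> CONFLICT
i=4: L=echo, R=foxtrot=BASE -> take LEFT -> echo

Answer: alpha
echo
bravo
<<<<<<< LEFT
charlie
=======
golf
>>>>>>> RIGHT
echo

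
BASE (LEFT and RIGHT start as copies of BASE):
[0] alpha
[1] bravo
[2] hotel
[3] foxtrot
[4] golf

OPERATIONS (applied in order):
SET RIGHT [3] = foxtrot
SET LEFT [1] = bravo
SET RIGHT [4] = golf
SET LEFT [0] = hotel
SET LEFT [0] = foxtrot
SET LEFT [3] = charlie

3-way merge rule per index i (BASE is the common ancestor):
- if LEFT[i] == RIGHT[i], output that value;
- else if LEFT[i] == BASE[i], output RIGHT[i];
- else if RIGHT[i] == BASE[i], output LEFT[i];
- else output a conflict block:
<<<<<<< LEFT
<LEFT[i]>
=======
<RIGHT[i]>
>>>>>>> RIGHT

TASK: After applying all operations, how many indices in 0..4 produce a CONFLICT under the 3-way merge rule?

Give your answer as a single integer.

Final LEFT:  [foxtrot, bravo, hotel, charlie, golf]
Final RIGHT: [alpha, bravo, hotel, foxtrot, golf]
i=0: L=foxtrot, R=alpha=BASE -> take LEFT -> foxtrot
i=1: L=bravo R=bravo -> agree -> bravo
i=2: L=hotel R=hotel -> agree -> hotel
i=3: L=charlie, R=foxtrot=BASE -> take LEFT -> charlie
i=4: L=golf R=golf -> agree -> golf
Conflict count: 0

Answer: 0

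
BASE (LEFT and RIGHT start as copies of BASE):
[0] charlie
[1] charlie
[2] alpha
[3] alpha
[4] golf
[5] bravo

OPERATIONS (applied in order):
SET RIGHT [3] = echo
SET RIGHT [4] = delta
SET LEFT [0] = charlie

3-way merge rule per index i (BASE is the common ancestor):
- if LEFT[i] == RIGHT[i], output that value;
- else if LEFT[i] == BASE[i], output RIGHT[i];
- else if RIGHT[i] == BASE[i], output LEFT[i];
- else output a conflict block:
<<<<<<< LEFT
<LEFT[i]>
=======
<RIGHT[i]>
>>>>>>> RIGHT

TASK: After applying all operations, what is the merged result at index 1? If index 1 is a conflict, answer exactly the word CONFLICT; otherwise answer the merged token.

Final LEFT:  [charlie, charlie, alpha, alpha, golf, bravo]
Final RIGHT: [charlie, charlie, alpha, echo, delta, bravo]
i=0: L=charlie R=charlie -> agree -> charlie
i=1: L=charlie R=charlie -> agree -> charlie
i=2: L=alpha R=alpha -> agree -> alpha
i=3: L=alpha=BASE, R=echo -> take RIGHT -> echo
i=4: L=golf=BASE, R=delta -> take RIGHT -> delta
i=5: L=bravo R=bravo -> agree -> bravo
Index 1 -> charlie

Answer: charlie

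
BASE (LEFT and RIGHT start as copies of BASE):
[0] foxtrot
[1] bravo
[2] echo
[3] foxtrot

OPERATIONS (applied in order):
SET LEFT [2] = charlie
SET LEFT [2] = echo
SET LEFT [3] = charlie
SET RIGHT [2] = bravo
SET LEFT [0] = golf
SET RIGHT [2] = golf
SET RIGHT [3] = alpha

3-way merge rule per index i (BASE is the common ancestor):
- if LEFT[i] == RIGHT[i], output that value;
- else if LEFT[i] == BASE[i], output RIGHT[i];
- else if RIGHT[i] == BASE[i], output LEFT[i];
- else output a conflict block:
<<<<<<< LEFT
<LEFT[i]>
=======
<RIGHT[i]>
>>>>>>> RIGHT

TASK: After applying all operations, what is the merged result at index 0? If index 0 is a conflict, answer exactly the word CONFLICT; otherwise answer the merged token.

Final LEFT:  [golf, bravo, echo, charlie]
Final RIGHT: [foxtrot, bravo, golf, alpha]
i=0: L=golf, R=foxtrot=BASE -> take LEFT -> golf
i=1: L=bravo R=bravo -> agree -> bravo
i=2: L=echo=BASE, R=golf -> take RIGHT -> golf
i=3: BASE=foxtrot L=charlie R=alpha all differ -> CONFLICT
Index 0 -> golf

Answer: golf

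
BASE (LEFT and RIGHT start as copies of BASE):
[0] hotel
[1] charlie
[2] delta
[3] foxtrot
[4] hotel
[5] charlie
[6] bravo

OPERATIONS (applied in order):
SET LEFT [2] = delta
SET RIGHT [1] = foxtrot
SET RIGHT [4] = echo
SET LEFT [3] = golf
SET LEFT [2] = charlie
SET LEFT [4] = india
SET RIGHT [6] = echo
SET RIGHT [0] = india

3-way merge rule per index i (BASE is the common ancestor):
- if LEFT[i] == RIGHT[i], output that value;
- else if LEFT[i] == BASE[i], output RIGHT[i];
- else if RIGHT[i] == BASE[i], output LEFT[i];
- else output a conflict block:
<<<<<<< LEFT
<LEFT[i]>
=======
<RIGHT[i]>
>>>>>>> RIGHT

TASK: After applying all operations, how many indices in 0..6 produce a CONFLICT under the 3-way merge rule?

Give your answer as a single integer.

Answer: 1

Derivation:
Final LEFT:  [hotel, charlie, charlie, golf, india, charlie, bravo]
Final RIGHT: [india, foxtrot, delta, foxtrot, echo, charlie, echo]
i=0: L=hotel=BASE, R=india -> take RIGHT -> india
i=1: L=charlie=BASE, R=foxtrot -> take RIGHT -> foxtrot
i=2: L=charlie, R=delta=BASE -> take LEFT -> charlie
i=3: L=golf, R=foxtrot=BASE -> take LEFT -> golf
i=4: BASE=hotel L=india R=echo all differ -> CONFLICT
i=5: L=charlie R=charlie -> agree -> charlie
i=6: L=bravo=BASE, R=echo -> take RIGHT -> echo
Conflict count: 1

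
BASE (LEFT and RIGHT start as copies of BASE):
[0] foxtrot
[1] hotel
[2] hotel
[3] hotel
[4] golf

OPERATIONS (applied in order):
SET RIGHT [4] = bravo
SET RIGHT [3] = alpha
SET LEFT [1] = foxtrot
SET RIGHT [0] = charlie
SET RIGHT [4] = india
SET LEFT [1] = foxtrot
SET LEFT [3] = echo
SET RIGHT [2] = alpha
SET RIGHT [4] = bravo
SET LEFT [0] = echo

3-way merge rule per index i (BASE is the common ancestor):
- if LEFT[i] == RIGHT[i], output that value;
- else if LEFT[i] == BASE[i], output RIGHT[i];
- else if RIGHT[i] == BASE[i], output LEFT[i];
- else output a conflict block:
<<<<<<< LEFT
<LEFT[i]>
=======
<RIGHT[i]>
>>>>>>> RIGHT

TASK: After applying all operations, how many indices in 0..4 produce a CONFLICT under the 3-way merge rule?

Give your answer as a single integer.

Final LEFT:  [echo, foxtrot, hotel, echo, golf]
Final RIGHT: [charlie, hotel, alpha, alpha, bravo]
i=0: BASE=foxtrot L=echo R=charlie all differ -> CONFLICT
i=1: L=foxtrot, R=hotel=BASE -> take LEFT -> foxtrot
i=2: L=hotel=BASE, R=alpha -> take RIGHT -> alpha
i=3: BASE=hotel L=echo R=alpha all differ -> CONFLICT
i=4: L=golf=BASE, R=bravo -> take RIGHT -> bravo
Conflict count: 2

Answer: 2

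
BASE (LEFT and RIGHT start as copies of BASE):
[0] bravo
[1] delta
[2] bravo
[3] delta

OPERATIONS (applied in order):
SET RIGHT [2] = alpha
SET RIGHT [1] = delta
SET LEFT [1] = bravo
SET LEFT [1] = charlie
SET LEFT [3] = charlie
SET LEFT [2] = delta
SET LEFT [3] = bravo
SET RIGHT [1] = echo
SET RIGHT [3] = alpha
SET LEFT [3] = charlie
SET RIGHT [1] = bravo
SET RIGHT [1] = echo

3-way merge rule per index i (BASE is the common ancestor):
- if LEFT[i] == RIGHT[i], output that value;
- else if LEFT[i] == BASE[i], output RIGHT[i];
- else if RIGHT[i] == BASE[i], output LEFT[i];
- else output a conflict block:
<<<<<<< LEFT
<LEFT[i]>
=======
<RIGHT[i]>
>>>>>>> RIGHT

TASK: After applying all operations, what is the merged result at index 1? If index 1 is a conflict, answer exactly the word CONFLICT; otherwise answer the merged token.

Answer: CONFLICT

Derivation:
Final LEFT:  [bravo, charlie, delta, charlie]
Final RIGHT: [bravo, echo, alpha, alpha]
i=0: L=bravo R=bravo -> agree -> bravo
i=1: BASE=delta L=charlie R=echo all differ -> CONFLICT
i=2: BASE=bravo L=delta R=alpha all differ -> CONFLICT
i=3: BASE=delta L=charlie R=alpha all differ -> CONFLICT
Index 1 -> CONFLICT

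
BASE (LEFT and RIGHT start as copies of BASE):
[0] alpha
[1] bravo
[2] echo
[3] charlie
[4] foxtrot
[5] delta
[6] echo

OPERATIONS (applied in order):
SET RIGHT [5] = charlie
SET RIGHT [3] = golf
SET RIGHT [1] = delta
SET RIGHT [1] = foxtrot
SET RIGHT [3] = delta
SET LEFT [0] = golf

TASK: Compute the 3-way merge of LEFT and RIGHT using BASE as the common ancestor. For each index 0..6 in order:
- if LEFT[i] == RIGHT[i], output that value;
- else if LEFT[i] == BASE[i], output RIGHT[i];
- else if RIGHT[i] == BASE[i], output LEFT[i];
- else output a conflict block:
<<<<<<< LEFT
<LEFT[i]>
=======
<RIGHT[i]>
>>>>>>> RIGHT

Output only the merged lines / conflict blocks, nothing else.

Answer: golf
foxtrot
echo
delta
foxtrot
charlie
echo

Derivation:
Final LEFT:  [golf, bravo, echo, charlie, foxtrot, delta, echo]
Final RIGHT: [alpha, foxtrot, echo, delta, foxtrot, charlie, echo]
i=0: L=golf, R=alpha=BASE -> take LEFT -> golf
i=1: L=bravo=BASE, R=foxtrot -> take RIGHT -> foxtrot
i=2: L=echo R=echo -> agree -> echo
i=3: L=charlie=BASE, R=delta -> take RIGHT -> delta
i=4: L=foxtrot R=foxtrot -> agree -> foxtrot
i=5: L=delta=BASE, R=charlie -> take RIGHT -> charlie
i=6: L=echo R=echo -> agree -> echo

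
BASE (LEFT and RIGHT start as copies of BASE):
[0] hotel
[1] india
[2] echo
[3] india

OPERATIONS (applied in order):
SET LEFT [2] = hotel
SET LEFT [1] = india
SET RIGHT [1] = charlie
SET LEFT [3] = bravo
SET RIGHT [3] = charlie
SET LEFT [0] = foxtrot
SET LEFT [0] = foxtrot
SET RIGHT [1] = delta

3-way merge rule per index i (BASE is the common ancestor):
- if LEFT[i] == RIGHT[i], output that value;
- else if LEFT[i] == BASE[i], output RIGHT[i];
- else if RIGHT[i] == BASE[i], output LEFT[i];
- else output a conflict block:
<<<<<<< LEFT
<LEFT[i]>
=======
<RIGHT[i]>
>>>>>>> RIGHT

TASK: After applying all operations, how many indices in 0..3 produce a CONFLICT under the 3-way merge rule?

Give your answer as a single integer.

Final LEFT:  [foxtrot, india, hotel, bravo]
Final RIGHT: [hotel, delta, echo, charlie]
i=0: L=foxtrot, R=hotel=BASE -> take LEFT -> foxtrot
i=1: L=india=BASE, R=delta -> take RIGHT -> delta
i=2: L=hotel, R=echo=BASE -> take LEFT -> hotel
i=3: BASE=india L=bravo R=charlie all differ -> CONFLICT
Conflict count: 1

Answer: 1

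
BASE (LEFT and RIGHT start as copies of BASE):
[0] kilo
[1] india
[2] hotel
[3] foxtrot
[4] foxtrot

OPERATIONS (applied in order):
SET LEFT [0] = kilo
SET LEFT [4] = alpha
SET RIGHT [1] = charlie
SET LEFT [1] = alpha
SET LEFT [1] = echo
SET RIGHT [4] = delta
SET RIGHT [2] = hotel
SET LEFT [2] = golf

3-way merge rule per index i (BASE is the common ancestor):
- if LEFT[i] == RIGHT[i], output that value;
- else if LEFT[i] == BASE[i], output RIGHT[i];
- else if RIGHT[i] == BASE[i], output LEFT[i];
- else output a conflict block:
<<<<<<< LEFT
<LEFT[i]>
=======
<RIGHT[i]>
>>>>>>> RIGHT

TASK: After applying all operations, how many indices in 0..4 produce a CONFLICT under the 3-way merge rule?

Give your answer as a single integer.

Answer: 2

Derivation:
Final LEFT:  [kilo, echo, golf, foxtrot, alpha]
Final RIGHT: [kilo, charlie, hotel, foxtrot, delta]
i=0: L=kilo R=kilo -> agree -> kilo
i=1: BASE=india L=echo R=charlie all differ -> CONFLICT
i=2: L=golf, R=hotel=BASE -> take LEFT -> golf
i=3: L=foxtrot R=foxtrot -> agree -> foxtrot
i=4: BASE=foxtrot L=alpha R=delta all differ -> CONFLICT
Conflict count: 2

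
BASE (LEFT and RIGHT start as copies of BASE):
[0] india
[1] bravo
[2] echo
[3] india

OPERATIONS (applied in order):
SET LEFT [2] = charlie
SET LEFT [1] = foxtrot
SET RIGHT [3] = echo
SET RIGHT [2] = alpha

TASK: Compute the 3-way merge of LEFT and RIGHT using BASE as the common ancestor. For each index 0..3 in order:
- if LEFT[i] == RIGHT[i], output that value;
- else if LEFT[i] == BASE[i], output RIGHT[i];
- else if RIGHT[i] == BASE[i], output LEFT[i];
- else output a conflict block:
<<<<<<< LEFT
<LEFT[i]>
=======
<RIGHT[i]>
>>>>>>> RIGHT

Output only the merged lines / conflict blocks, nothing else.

Final LEFT:  [india, foxtrot, charlie, india]
Final RIGHT: [india, bravo, alpha, echo]
i=0: L=india R=india -> agree -> india
i=1: L=foxtrot, R=bravo=BASE -> take LEFT -> foxtrot
i=2: BASE=echo L=charlie R=alpha all differ -> CONFLICT
i=3: L=india=BASE, R=echo -> take RIGHT -> echo

Answer: india
foxtrot
<<<<<<< LEFT
charlie
=======
alpha
>>>>>>> RIGHT
echo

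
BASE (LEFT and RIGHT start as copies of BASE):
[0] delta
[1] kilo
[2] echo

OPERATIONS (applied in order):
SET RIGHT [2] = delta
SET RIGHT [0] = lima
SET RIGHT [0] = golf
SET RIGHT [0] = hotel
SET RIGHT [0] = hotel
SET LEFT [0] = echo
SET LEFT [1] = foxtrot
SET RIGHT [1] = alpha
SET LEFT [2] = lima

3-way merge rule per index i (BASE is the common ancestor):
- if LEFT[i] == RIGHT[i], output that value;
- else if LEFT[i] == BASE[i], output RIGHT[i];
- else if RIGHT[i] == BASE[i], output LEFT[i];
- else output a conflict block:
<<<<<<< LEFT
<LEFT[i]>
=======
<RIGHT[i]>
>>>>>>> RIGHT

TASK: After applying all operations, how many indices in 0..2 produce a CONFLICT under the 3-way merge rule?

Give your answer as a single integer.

Final LEFT:  [echo, foxtrot, lima]
Final RIGHT: [hotel, alpha, delta]
i=0: BASE=delta L=echo R=hotel all differ -> CONFLICT
i=1: BASE=kilo L=foxtrot R=alpha all differ -> CONFLICT
i=2: BASE=echo L=lima R=delta all differ -> CONFLICT
Conflict count: 3

Answer: 3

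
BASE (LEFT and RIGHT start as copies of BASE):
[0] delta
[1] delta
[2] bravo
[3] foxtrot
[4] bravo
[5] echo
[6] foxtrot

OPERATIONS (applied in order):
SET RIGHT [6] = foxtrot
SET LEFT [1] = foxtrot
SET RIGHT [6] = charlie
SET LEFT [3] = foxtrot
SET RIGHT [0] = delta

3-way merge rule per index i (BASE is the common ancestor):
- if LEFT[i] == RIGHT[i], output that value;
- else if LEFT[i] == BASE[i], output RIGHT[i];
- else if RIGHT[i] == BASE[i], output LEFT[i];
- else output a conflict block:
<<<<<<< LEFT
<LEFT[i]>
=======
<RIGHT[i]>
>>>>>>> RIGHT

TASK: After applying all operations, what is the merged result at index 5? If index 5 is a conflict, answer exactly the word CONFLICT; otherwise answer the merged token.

Final LEFT:  [delta, foxtrot, bravo, foxtrot, bravo, echo, foxtrot]
Final RIGHT: [delta, delta, bravo, foxtrot, bravo, echo, charlie]
i=0: L=delta R=delta -> agree -> delta
i=1: L=foxtrot, R=delta=BASE -> take LEFT -> foxtrot
i=2: L=bravo R=bravo -> agree -> bravo
i=3: L=foxtrot R=foxtrot -> agree -> foxtrot
i=4: L=bravo R=bravo -> agree -> bravo
i=5: L=echo R=echo -> agree -> echo
i=6: L=foxtrot=BASE, R=charlie -> take RIGHT -> charlie
Index 5 -> echo

Answer: echo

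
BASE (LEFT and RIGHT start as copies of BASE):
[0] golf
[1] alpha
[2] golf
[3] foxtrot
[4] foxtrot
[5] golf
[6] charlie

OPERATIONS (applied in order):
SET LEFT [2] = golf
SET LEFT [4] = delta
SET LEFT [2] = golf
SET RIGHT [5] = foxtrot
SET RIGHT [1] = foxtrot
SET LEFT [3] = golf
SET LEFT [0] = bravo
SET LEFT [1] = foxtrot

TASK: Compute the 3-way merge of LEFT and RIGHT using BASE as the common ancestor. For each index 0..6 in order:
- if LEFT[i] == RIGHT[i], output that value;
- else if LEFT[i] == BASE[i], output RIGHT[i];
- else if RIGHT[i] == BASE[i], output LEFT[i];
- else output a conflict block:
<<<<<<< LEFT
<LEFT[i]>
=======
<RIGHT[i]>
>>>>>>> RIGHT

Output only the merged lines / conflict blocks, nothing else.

Answer: bravo
foxtrot
golf
golf
delta
foxtrot
charlie

Derivation:
Final LEFT:  [bravo, foxtrot, golf, golf, delta, golf, charlie]
Final RIGHT: [golf, foxtrot, golf, foxtrot, foxtrot, foxtrot, charlie]
i=0: L=bravo, R=golf=BASE -> take LEFT -> bravo
i=1: L=foxtrot R=foxtrot -> agree -> foxtrot
i=2: L=golf R=golf -> agree -> golf
i=3: L=golf, R=foxtrot=BASE -> take LEFT -> golf
i=4: L=delta, R=foxtrot=BASE -> take LEFT -> delta
i=5: L=golf=BASE, R=foxtrot -> take RIGHT -> foxtrot
i=6: L=charlie R=charlie -> agree -> charlie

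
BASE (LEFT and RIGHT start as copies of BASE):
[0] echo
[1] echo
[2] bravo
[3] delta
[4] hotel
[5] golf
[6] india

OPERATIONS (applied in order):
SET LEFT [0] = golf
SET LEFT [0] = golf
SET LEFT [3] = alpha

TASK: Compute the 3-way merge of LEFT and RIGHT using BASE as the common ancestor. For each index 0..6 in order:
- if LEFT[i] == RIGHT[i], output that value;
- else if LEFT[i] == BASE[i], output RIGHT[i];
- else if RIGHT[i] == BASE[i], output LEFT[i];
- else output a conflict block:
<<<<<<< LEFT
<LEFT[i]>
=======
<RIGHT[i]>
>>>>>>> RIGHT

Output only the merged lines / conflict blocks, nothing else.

Answer: golf
echo
bravo
alpha
hotel
golf
india

Derivation:
Final LEFT:  [golf, echo, bravo, alpha, hotel, golf, india]
Final RIGHT: [echo, echo, bravo, delta, hotel, golf, india]
i=0: L=golf, R=echo=BASE -> take LEFT -> golf
i=1: L=echo R=echo -> agree -> echo
i=2: L=bravo R=bravo -> agree -> bravo
i=3: L=alpha, R=delta=BASE -> take LEFT -> alpha
i=4: L=hotel R=hotel -> agree -> hotel
i=5: L=golf R=golf -> agree -> golf
i=6: L=india R=india -> agree -> india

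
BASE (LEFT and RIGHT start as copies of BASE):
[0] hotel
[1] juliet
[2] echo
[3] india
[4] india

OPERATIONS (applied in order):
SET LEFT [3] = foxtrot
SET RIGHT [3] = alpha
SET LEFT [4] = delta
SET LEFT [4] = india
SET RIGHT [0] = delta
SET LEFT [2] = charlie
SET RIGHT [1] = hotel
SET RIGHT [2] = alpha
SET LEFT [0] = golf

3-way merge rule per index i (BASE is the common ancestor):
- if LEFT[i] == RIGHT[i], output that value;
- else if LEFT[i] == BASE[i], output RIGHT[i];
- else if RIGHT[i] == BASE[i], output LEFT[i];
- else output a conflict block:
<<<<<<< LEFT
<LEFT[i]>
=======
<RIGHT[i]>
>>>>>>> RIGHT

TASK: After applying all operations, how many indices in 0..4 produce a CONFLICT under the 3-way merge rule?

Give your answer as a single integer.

Answer: 3

Derivation:
Final LEFT:  [golf, juliet, charlie, foxtrot, india]
Final RIGHT: [delta, hotel, alpha, alpha, india]
i=0: BASE=hotel L=golf R=delta all differ -> CONFLICT
i=1: L=juliet=BASE, R=hotel -> take RIGHT -> hotel
i=2: BASE=echo L=charlie R=alpha all differ -> CONFLICT
i=3: BASE=india L=foxtrot R=alpha all differ -> CONFLICT
i=4: L=india R=india -> agree -> india
Conflict count: 3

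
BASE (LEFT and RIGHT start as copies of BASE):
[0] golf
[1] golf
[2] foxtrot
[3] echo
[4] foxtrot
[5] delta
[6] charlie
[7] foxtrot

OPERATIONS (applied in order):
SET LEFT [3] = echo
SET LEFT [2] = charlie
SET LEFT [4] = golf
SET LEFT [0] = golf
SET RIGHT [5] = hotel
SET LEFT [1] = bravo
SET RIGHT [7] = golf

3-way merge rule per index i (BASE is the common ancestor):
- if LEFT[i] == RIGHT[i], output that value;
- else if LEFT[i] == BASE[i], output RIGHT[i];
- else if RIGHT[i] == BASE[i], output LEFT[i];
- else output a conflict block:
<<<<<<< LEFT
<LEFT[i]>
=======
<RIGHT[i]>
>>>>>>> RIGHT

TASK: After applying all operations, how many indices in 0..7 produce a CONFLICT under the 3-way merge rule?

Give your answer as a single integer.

Final LEFT:  [golf, bravo, charlie, echo, golf, delta, charlie, foxtrot]
Final RIGHT: [golf, golf, foxtrot, echo, foxtrot, hotel, charlie, golf]
i=0: L=golf R=golf -> agree -> golf
i=1: L=bravo, R=golf=BASE -> take LEFT -> bravo
i=2: L=charlie, R=foxtrot=BASE -> take LEFT -> charlie
i=3: L=echo R=echo -> agree -> echo
i=4: L=golf, R=foxtrot=BASE -> take LEFT -> golf
i=5: L=delta=BASE, R=hotel -> take RIGHT -> hotel
i=6: L=charlie R=charlie -> agree -> charlie
i=7: L=foxtrot=BASE, R=golf -> take RIGHT -> golf
Conflict count: 0

Answer: 0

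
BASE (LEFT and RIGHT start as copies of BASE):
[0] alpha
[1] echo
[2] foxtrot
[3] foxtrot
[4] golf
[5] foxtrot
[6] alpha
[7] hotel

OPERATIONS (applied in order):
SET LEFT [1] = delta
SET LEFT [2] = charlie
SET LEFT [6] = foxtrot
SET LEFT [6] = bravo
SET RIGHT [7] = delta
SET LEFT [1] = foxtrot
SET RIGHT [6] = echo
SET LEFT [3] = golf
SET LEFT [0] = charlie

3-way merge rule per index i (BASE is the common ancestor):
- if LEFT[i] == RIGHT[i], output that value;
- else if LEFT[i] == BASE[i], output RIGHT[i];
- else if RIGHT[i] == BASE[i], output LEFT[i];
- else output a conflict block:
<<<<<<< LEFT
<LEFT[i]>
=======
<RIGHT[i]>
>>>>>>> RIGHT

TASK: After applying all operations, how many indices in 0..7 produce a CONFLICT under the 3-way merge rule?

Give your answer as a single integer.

Final LEFT:  [charlie, foxtrot, charlie, golf, golf, foxtrot, bravo, hotel]
Final RIGHT: [alpha, echo, foxtrot, foxtrot, golf, foxtrot, echo, delta]
i=0: L=charlie, R=alpha=BASE -> take LEFT -> charlie
i=1: L=foxtrot, R=echo=BASE -> take LEFT -> foxtrot
i=2: L=charlie, R=foxtrot=BASE -> take LEFT -> charlie
i=3: L=golf, R=foxtrot=BASE -> take LEFT -> golf
i=4: L=golf R=golf -> agree -> golf
i=5: L=foxtrot R=foxtrot -> agree -> foxtrot
i=6: BASE=alpha L=bravo R=echo all differ -> CONFLICT
i=7: L=hotel=BASE, R=delta -> take RIGHT -> delta
Conflict count: 1

Answer: 1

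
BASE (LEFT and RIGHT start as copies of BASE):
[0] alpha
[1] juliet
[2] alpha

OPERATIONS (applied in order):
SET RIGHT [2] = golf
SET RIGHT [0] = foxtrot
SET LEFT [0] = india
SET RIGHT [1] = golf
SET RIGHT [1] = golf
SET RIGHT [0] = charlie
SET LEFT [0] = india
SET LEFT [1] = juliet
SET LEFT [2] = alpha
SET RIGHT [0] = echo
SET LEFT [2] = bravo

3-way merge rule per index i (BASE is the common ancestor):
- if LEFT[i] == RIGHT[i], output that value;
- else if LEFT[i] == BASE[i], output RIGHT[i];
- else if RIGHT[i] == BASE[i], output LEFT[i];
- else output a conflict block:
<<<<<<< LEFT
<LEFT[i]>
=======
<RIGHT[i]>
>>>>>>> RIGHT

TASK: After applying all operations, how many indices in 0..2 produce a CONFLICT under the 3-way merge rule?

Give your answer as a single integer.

Final LEFT:  [india, juliet, bravo]
Final RIGHT: [echo, golf, golf]
i=0: BASE=alpha L=india R=echo all differ -> CONFLICT
i=1: L=juliet=BASE, R=golf -> take RIGHT -> golf
i=2: BASE=alpha L=bravo R=golf all differ -> CONFLICT
Conflict count: 2

Answer: 2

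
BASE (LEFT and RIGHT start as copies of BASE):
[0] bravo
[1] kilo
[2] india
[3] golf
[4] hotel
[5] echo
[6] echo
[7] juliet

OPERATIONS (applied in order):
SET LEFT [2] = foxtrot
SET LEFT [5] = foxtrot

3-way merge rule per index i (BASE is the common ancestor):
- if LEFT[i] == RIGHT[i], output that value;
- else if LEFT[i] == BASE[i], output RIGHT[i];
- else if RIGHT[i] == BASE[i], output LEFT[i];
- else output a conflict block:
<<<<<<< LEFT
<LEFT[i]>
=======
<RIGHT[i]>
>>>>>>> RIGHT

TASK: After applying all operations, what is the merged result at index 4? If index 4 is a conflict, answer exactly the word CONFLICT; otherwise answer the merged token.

Final LEFT:  [bravo, kilo, foxtrot, golf, hotel, foxtrot, echo, juliet]
Final RIGHT: [bravo, kilo, india, golf, hotel, echo, echo, juliet]
i=0: L=bravo R=bravo -> agree -> bravo
i=1: L=kilo R=kilo -> agree -> kilo
i=2: L=foxtrot, R=india=BASE -> take LEFT -> foxtrot
i=3: L=golf R=golf -> agree -> golf
i=4: L=hotel R=hotel -> agree -> hotel
i=5: L=foxtrot, R=echo=BASE -> take LEFT -> foxtrot
i=6: L=echo R=echo -> agree -> echo
i=7: L=juliet R=juliet -> agree -> juliet
Index 4 -> hotel

Answer: hotel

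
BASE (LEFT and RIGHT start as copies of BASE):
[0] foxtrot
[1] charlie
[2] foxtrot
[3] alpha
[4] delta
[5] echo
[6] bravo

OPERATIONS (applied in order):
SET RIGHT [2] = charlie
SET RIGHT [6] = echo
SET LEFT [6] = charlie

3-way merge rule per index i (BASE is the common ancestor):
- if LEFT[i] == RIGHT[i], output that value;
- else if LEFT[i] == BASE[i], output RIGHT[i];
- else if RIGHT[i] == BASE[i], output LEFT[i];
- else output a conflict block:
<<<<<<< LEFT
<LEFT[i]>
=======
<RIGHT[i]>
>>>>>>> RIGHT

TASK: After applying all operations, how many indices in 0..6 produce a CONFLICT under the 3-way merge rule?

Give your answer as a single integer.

Final LEFT:  [foxtrot, charlie, foxtrot, alpha, delta, echo, charlie]
Final RIGHT: [foxtrot, charlie, charlie, alpha, delta, echo, echo]
i=0: L=foxtrot R=foxtrot -> agree -> foxtrot
i=1: L=charlie R=charlie -> agree -> charlie
i=2: L=foxtrot=BASE, R=charlie -> take RIGHT -> charlie
i=3: L=alpha R=alpha -> agree -> alpha
i=4: L=delta R=delta -> agree -> delta
i=5: L=echo R=echo -> agree -> echo
i=6: BASE=bravo L=charlie R=echo all differ -> CONFLICT
Conflict count: 1

Answer: 1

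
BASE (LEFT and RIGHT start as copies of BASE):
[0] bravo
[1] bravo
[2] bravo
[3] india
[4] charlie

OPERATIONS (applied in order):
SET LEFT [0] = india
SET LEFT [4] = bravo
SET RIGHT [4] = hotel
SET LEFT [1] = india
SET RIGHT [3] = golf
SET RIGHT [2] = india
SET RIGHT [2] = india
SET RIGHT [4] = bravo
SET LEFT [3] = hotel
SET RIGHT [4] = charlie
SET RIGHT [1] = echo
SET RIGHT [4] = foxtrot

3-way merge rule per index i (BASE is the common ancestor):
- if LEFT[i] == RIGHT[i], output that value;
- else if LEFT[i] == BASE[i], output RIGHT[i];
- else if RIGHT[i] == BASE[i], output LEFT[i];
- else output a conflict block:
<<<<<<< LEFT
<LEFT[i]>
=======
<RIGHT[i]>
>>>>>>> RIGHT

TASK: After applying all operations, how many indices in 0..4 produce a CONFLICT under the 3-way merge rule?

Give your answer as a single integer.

Final LEFT:  [india, india, bravo, hotel, bravo]
Final RIGHT: [bravo, echo, india, golf, foxtrot]
i=0: L=india, R=bravo=BASE -> take LEFT -> india
i=1: BASE=bravo L=india R=echo all differ -> CONFLICT
i=2: L=bravo=BASE, R=india -> take RIGHT -> india
i=3: BASE=india L=hotel R=golf all differ -> CONFLICT
i=4: BASE=charlie L=bravo R=foxtrot all differ -> CONFLICT
Conflict count: 3

Answer: 3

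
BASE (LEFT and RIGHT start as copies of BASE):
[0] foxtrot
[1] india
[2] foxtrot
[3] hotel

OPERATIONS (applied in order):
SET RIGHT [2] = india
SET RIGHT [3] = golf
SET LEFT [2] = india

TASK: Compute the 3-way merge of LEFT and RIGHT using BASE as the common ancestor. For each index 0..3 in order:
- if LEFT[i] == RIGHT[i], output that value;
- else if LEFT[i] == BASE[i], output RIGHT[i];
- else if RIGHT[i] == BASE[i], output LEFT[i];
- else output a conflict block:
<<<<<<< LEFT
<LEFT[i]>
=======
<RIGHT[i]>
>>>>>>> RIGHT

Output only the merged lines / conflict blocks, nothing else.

Answer: foxtrot
india
india
golf

Derivation:
Final LEFT:  [foxtrot, india, india, hotel]
Final RIGHT: [foxtrot, india, india, golf]
i=0: L=foxtrot R=foxtrot -> agree -> foxtrot
i=1: L=india R=india -> agree -> india
i=2: L=india R=india -> agree -> india
i=3: L=hotel=BASE, R=golf -> take RIGHT -> golf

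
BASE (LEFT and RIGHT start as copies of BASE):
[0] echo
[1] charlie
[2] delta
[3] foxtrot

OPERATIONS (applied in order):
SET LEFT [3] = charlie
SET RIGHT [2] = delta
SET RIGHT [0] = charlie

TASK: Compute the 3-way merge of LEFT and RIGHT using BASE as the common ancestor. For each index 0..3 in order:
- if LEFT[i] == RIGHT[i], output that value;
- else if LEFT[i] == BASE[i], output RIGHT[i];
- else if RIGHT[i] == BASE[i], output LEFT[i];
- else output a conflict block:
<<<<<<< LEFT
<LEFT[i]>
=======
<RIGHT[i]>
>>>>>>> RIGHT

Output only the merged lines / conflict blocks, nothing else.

Final LEFT:  [echo, charlie, delta, charlie]
Final RIGHT: [charlie, charlie, delta, foxtrot]
i=0: L=echo=BASE, R=charlie -> take RIGHT -> charlie
i=1: L=charlie R=charlie -> agree -> charlie
i=2: L=delta R=delta -> agree -> delta
i=3: L=charlie, R=foxtrot=BASE -> take LEFT -> charlie

Answer: charlie
charlie
delta
charlie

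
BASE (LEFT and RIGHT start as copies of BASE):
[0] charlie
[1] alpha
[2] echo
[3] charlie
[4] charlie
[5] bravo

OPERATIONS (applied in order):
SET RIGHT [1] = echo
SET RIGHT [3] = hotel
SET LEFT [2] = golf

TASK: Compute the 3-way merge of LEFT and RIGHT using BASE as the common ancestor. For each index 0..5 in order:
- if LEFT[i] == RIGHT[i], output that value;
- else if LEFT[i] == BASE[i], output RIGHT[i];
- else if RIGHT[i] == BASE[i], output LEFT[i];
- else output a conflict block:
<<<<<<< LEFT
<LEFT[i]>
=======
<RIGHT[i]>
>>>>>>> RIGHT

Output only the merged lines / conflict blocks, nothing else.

Answer: charlie
echo
golf
hotel
charlie
bravo

Derivation:
Final LEFT:  [charlie, alpha, golf, charlie, charlie, bravo]
Final RIGHT: [charlie, echo, echo, hotel, charlie, bravo]
i=0: L=charlie R=charlie -> agree -> charlie
i=1: L=alpha=BASE, R=echo -> take RIGHT -> echo
i=2: L=golf, R=echo=BASE -> take LEFT -> golf
i=3: L=charlie=BASE, R=hotel -> take RIGHT -> hotel
i=4: L=charlie R=charlie -> agree -> charlie
i=5: L=bravo R=bravo -> agree -> bravo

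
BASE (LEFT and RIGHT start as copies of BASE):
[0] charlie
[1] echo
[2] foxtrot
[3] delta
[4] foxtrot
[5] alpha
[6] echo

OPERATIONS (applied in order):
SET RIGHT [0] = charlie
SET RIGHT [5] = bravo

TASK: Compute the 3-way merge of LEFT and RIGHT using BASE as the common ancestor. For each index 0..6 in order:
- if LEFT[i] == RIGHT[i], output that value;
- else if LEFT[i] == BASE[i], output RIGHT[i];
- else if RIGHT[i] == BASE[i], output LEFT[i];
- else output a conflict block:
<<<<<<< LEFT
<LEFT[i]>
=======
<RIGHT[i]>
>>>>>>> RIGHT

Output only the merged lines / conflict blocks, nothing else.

Final LEFT:  [charlie, echo, foxtrot, delta, foxtrot, alpha, echo]
Final RIGHT: [charlie, echo, foxtrot, delta, foxtrot, bravo, echo]
i=0: L=charlie R=charlie -> agree -> charlie
i=1: L=echo R=echo -> agree -> echo
i=2: L=foxtrot R=foxtrot -> agree -> foxtrot
i=3: L=delta R=delta -> agree -> delta
i=4: L=foxtrot R=foxtrot -> agree -> foxtrot
i=5: L=alpha=BASE, R=bravo -> take RIGHT -> bravo
i=6: L=echo R=echo -> agree -> echo

Answer: charlie
echo
foxtrot
delta
foxtrot
bravo
echo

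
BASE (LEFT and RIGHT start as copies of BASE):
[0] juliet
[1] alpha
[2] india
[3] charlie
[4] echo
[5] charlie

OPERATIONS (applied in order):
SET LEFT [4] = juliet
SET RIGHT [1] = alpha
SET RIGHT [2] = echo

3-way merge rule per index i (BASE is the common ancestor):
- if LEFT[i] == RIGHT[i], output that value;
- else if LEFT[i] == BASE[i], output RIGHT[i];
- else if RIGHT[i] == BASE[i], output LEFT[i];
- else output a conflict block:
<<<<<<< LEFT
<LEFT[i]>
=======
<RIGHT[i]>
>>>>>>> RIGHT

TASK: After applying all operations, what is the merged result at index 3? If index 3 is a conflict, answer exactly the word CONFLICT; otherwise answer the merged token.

Final LEFT:  [juliet, alpha, india, charlie, juliet, charlie]
Final RIGHT: [juliet, alpha, echo, charlie, echo, charlie]
i=0: L=juliet R=juliet -> agree -> juliet
i=1: L=alpha R=alpha -> agree -> alpha
i=2: L=india=BASE, R=echo -> take RIGHT -> echo
i=3: L=charlie R=charlie -> agree -> charlie
i=4: L=juliet, R=echo=BASE -> take LEFT -> juliet
i=5: L=charlie R=charlie -> agree -> charlie
Index 3 -> charlie

Answer: charlie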